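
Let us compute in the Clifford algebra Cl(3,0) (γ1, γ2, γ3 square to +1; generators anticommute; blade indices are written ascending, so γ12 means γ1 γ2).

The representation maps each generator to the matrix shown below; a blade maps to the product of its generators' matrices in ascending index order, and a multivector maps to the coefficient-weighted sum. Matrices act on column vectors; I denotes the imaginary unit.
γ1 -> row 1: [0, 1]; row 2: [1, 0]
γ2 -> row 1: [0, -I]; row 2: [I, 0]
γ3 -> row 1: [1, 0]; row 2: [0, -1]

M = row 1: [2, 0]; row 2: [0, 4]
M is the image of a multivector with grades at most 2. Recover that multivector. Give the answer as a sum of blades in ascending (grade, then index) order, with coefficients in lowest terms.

Method: 1, rho(γ1), rho(γ2), rho(γ3) form a trace-orthogonal basis of the 2x2 complex matrices (tr(X Y) = 2 if X = Y, else 0), so M = m0*1 + m1*rho(γ1) + m2*rho(γ2) + m3*rho(γ3) with m0 = tr(M)/2 = 3, m1 = tr(M rho(γ1))/2 = 0, m2 = tr(M rho(γ2))/2 = 0, m3 = tr(M rho(γ3))/2 = -1.
Multiplying table entries, the bivector images are rho(γ12) = I*rho(γ3), rho(γ13) = -I*rho(γ2), rho(γ23) = I*rho(γ1); with real blade coefficients the real parts of m0..m3 are the coefficients of 1, γ1, γ2, γ3 and the imaginary parts give the bivectors (γ23: Im m1, γ13: -Im m2, γ12: Im m3).
Answer: 3 - γ3


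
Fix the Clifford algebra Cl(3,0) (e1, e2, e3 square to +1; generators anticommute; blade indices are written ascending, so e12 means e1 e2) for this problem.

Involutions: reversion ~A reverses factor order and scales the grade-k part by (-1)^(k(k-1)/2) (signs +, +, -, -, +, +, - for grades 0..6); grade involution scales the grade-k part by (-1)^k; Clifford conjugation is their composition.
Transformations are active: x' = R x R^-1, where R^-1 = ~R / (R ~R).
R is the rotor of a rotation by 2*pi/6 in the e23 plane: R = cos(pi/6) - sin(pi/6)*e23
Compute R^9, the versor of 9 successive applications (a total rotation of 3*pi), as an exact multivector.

Because a rotor carries half the rotation angle, composing 9 copies of this e23-plane rotor multiplies the phase: 9*(pi/6) = 3*pi/2, hence R^9 = cos(3*pi/2) - sin(3*pi/2)*e23.
cos(3*pi/2) = 0 and sin(3*pi/2) = -1, so R^9 = e23. The net rotation is 1*pi (after discarding 1 full turn, each of which contributes a factor -1 to the rotor); the rotor keeps the half-angle phase exactly.
Answer: e23


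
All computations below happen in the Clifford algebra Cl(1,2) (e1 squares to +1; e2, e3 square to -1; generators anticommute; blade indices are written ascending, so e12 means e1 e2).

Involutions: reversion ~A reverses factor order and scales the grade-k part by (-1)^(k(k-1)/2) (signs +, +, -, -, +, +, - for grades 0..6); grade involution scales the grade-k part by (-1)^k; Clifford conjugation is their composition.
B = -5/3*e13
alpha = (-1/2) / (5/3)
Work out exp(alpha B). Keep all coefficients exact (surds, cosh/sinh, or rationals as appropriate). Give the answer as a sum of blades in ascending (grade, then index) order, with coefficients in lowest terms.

B^2 = (-5/3)^2*(e13)^2 = 25/9*(+1) = 25/9 (a basis 2-blade squares to minus the product of its generators' squares).
B^2 = 25/9 — the positive square puts this in the hyperbolic regime; l = 5/3, alpha*l = -1/2, so exp(alpha B) = cosh(-1/2) + (sinh(-1/2)/(5/3))*B = cosh(1/2) + (-3*sinh(1/2)/5)*B.
Answer: cosh(1/2) + sinh(1/2)*e13


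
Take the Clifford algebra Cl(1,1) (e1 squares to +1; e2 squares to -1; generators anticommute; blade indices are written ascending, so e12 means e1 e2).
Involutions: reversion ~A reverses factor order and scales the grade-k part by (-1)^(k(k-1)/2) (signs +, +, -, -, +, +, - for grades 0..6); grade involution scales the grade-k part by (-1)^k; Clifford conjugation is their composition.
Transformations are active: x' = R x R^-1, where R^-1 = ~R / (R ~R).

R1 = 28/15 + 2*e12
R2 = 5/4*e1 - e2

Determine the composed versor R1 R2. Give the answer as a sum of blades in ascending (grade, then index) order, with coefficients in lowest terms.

Distribute over the terms of R1 (each basis-blade product reordered to ascending indices, repeated generators contracted through their squares):
(28/15) R2 = 7/3*e1 - 28/15*e2
(2*e12) R2 = 2*e1 - 5/2*e2
Summing the partial products and collecting blades:
Answer: 13/3*e1 - 131/30*e2


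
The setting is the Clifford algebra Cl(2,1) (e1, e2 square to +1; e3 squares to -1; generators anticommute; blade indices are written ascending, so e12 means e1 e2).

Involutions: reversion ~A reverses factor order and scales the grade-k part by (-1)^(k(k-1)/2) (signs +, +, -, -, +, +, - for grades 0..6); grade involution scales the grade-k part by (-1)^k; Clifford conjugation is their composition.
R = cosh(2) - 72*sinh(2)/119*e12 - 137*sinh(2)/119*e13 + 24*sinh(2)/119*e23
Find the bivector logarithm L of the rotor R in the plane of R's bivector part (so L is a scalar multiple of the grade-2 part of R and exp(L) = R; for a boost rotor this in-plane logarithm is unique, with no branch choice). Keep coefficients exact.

The scalar part of R is cosh(2), which fixes the rapidity magnitude through cosh (cosh is even, so it cannot fix the sign — the bivector part carries that); dividing the bivector part by sinh of the rapidity gives the plane, and L = rapidity * plane, where the joint sign ambiguity of (rapidity, plane) cancels in the product.
Concretely: cosh(rapidity) = cosh(2) gives rapidity = ±2, and since rapidity/sinh(rapidity) is even the sign is immaterial: L = (rapidity/sinh(rapidity)) * <R>_2 = (2/sinh(2)) * <R>_2.
Answer: -144/119*e12 - 274/119*e13 + 48/119*e23


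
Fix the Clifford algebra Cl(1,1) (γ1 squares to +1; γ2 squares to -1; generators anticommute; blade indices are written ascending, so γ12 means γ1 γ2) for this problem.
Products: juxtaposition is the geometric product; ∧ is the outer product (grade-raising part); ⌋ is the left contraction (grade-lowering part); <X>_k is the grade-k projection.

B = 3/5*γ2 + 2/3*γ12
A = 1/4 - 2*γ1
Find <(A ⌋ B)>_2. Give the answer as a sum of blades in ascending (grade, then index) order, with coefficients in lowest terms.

step 1: -71/60*γ2 + 1/6*γ12
step 2: 1/6*γ12
Answer: 1/6*γ12


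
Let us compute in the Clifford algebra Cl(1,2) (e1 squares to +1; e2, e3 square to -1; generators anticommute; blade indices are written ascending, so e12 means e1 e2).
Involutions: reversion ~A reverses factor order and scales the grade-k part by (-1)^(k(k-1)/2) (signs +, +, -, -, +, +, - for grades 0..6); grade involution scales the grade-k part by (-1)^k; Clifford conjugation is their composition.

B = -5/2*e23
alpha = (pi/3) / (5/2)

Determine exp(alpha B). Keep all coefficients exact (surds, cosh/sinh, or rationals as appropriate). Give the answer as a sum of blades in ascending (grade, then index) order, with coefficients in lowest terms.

B^2 = (-5/2)^2*(e23)^2 = 25/4*(-1) = -25/4 (a basis 2-blade squares to minus the product of its generators' squares).
B^2 = -25/4 — B^2 < 0, so the exponential closes trigonometrically: l = 5/2, alpha*l = pi/3, so exp(alpha B) = cos(pi/3) + (sin(pi/3)/(5/2))*B = 1/2 + (sqrt(3)/5)*B.
Answer: 1/2 - sqrt(3)/2*e23


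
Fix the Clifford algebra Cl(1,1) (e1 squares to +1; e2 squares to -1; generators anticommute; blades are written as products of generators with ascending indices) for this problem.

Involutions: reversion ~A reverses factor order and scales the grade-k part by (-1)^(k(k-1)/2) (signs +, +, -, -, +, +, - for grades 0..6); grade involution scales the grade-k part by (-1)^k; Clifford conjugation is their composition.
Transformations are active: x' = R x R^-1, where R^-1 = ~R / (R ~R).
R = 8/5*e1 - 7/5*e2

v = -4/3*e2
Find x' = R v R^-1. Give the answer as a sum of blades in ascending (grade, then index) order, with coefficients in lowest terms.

~R = 8/5*e1 - 7/5*e2, and R ~R = 3/5, so R^-1 = ~R / (3/5).
R v = -28/15 - 32/15*e1 e2
Answer: -448/45*e1 + 452/45*e2


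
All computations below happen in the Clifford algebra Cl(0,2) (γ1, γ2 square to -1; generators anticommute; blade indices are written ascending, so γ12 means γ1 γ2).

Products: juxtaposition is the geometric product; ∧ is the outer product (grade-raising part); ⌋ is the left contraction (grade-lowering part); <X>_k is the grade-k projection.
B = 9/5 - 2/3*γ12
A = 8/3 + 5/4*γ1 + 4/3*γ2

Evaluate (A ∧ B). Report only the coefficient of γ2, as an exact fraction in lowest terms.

step 1: 24/5 + 9/4*γ1 + 12/5*γ2 - 16/9*γ12
Answer: 12/5


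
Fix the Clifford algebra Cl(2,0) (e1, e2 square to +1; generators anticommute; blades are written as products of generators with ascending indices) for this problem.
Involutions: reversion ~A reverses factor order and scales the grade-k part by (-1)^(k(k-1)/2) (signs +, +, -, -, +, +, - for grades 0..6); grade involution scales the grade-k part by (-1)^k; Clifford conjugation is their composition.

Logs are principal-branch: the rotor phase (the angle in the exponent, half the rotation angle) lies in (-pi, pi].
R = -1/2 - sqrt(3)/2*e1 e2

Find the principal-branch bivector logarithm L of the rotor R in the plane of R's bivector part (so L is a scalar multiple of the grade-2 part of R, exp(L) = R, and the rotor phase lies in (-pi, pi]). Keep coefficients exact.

The scalar part of R is -1/2, which pins the rotor phase on the principal branch; dividing the bivector part by the sine of that phase recovers the unit plane, and L is the phase times that plane.
Concretely: cos(phase) = -1/2 gives phase = ±2*pi/3, and since phase/sin(phase) is even the sign is immaterial: L = (phase/sin(phase)) * <R>_2 = (4*sqrt(3)*pi/9) * <R>_2.
Answer: -2*pi/3*e1 e2


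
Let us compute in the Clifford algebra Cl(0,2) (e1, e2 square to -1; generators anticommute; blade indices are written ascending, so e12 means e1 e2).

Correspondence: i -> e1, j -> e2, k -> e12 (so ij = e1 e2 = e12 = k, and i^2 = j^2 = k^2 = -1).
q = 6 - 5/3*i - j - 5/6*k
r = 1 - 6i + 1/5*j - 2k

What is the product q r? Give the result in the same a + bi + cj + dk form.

In blades: q = 6 - 5/3*e1 - e2 - 5/6*e12, r = 1 - 6*e1 + 1/5*e2 - 2*e12.
Distribute q over r term by term (generator squares from the signature, products reordered to ascending indices): (6)*r = 6 - 36*e1 + 6/5*e2 - 12*e12; (-5/3*e1)*r = -10 - 5/3*e1 - 10/3*e2 - 1/3*e12; (-e2)*r = 1/5 + 2*e1 - e2 - 6*e12; (-5/6*e12)*r = -5/3 + 1/6*e1 + 5*e2 - 5/6*e12.
Sum: -82/15 - 71/2*e1 + 28/15*e2 - 115/6*e12; translating back through the correspondence:
Answer: -82/15 - 71/2*i + 28/15*j - 115/6*k


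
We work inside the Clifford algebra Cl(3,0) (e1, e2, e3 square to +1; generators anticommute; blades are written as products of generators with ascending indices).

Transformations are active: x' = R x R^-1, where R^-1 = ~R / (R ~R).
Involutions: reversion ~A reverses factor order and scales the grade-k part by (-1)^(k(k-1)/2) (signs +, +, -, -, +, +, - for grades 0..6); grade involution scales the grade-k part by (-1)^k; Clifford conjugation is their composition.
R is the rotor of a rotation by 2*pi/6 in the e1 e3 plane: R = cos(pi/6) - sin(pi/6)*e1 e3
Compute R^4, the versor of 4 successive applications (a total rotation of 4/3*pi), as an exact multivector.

The rotor phase is half the rotation angle and phases add under composition, so 4 steps in the e1 e3 plane accumulate phase 4*(pi/6) = 2*pi/3: R^4 = cos(2*pi/3) - sin(2*pi/3)*e1 e3.
cos(2*pi/3) = -1/2 and sin(2*pi/3) = sqrt(3)/2, so R^4 = -1/2 - sqrt(3)/2*e1 e3. The net rotation is 4/3*pi; the rotor keeps the half-angle phase exactly.
Answer: -1/2 - sqrt(3)/2*e1 e3


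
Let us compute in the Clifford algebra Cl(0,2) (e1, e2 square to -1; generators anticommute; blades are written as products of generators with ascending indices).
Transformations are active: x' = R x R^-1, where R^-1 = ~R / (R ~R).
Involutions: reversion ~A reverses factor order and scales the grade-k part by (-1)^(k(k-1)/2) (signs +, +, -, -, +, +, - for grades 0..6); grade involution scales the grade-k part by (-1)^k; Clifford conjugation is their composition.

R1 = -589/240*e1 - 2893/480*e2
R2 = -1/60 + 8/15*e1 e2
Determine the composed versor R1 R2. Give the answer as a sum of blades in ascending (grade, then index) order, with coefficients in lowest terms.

Distribute over the terms of R1 (each basis-blade product reordered to ascending indices, repeated generators contracted through their squares):
(-589/240*e1) R2 = 589/14400*e1 + 589/450*e2
(-2893/480*e2) R2 = -2893/900*e1 + 2893/28800*e2
Summing the partial products and collecting blades:
Answer: -15233/4800*e1 + 40589/28800*e2


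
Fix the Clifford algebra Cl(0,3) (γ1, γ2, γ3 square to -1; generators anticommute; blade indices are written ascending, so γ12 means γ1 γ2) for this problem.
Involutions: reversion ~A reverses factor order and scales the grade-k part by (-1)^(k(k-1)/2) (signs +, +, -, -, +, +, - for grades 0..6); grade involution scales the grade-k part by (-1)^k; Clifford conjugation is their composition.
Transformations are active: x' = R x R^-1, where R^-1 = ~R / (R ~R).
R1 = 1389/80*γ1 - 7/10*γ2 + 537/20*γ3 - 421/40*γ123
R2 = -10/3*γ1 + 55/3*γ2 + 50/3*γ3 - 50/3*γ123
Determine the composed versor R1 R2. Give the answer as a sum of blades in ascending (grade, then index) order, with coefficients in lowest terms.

Distribute over the terms of R1 (each basis-blade product reordered to ascending indices, repeated generators contracted through their squares):
(1389/80*γ1) R2 = 463/8 + 5093/16*γ12 + 2315/8*γ13 + 2315/8*γ23
(-7/10*γ2) R2 = 77/6 - 7/3*γ12 + 35/3*γ13 - 35/3*γ23
(537/20*γ3) R2 = -895/2 + 895/2*γ12 + 179/2*γ13 - 1969/4*γ23
(-421/40*γ123) R2 = 2105/12 + 2105/12*γ12 - 4631/24*γ13 - 421/12*γ23
Summing the partial products and collecting blades:
Answer: -1611/8 + 45067/48*γ12 + 2371/12*γ13 - 1997/8*γ23


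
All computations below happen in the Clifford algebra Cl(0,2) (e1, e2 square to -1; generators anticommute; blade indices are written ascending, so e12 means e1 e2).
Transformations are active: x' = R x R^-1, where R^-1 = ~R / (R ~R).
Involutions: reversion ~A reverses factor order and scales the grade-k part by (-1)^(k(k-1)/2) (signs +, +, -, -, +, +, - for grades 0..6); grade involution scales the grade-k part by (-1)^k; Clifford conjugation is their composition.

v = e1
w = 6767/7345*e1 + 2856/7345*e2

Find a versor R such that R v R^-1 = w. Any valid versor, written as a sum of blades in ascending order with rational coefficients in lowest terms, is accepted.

Key observation: q(v) = q(w) = -1 (sandwiches preserve the norm), so R = v + w = 14112/7345*e1 + 2856/7345*e2 works whenever it is invertible — the component of v along it is kept and (v - w)/2 reverses, sending v to w.
Answer: 14112/7345*e1 + 2856/7345*e2


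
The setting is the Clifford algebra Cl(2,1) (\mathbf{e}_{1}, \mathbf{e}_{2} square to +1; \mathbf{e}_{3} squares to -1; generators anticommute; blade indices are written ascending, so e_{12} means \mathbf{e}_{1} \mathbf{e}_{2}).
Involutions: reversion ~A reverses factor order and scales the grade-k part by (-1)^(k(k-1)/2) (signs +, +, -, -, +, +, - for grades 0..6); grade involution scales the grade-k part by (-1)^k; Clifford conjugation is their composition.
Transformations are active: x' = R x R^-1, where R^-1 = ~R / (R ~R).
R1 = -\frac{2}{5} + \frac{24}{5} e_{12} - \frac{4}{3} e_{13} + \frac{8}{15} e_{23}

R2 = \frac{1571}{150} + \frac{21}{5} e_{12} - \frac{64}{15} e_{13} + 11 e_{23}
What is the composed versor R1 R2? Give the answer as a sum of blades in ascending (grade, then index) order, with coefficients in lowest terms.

Distribute over the terms of R1 (each basis-blade product reordered to ascending indices, repeated generators contracted through their squares):
(-\frac{2}{5}) R2 = -\frac{1571}{375} - \frac{42}{25} e_{12} + \frac{128}{75} e_{13} - \frac{22}{5} e_{23}
(\frac{24}{5} e_{12}) R2 = -\frac{504}{25} + \frac{6284}{125} e_{12} + \frac{264}{5} e_{13} + \frac{512}{25} e_{23}
(-\frac{4}{3} e_{13}) R2 = \frac{256}{45} - \frac{44}{3} e_{12} - \frac{3142}{225} e_{13} - \frac{28}{5} e_{23}
(\frac{8}{15} e_{23}) R2 = \frac{88}{15} + \frac{512}{225} e_{12} - \frac{56}{25} e_{13} + \frac{6284}{1125} e_{23}
Summing the partial products and collecting blades:
Answer: -\frac{14393}{1125} + \frac{40726}{1125} e_{12} + \frac{8618}{225} e_{13} + \frac{18074}{1125} e_{23}


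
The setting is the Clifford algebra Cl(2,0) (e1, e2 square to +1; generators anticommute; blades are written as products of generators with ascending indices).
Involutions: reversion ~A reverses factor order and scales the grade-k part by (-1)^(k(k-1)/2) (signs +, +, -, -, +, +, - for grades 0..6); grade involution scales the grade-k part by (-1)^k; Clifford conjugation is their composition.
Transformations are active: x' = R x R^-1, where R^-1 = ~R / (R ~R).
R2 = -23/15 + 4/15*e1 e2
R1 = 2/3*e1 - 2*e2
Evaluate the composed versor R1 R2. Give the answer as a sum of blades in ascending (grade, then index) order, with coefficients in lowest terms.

Distribute over the terms of R1 (each basis-blade product reordered to ascending indices, repeated generators contracted through their squares):
(2/3*e1) R2 = -46/45*e1 + 8/45*e2
(-2*e2) R2 = 8/15*e1 + 46/15*e2
Summing the partial products and collecting blades:
Answer: -22/45*e1 + 146/45*e2


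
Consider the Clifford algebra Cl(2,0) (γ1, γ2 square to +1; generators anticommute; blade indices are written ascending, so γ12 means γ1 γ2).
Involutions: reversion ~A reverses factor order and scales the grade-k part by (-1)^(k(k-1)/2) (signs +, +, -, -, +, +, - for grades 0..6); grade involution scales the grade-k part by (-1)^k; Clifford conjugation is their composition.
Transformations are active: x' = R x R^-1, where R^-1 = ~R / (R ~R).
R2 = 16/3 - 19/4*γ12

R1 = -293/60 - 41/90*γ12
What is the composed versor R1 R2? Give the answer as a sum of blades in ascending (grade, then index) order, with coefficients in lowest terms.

Distribute over the terms of R1 (each basis-blade product reordered to ascending indices, repeated generators contracted through their squares):
(-293/60) R2 = -1172/45 + 5567/240*γ12
(-41/90*γ12) R2 = -779/360 - 328/135*γ12
Summing the partial products and collecting blades:
Answer: -677/24 + 8971/432*γ12


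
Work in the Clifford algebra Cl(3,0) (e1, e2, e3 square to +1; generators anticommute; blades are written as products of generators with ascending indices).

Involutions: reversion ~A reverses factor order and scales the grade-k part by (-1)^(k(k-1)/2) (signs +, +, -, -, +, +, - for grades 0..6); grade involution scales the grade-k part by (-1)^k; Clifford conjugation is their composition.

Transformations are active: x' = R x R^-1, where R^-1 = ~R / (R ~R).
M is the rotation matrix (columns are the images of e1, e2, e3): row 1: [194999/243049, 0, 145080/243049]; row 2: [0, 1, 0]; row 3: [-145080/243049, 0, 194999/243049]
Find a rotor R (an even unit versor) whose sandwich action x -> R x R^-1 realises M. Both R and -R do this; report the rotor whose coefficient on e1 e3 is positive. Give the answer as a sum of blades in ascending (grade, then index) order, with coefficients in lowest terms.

Method: write R = a + b12*e1 e2 + b13*e1 e3 + b23*e2 e3 with a^2 + b12^2 + b13^2 + b23^2 = 1 (so R^-1 = ~R). Expanding the columns R e_j ~R gives tr M = 4a^2 - 1 and, from the antisymmetric part, M21 - M12 = -4a*b12, M13 - M31 = 4a*b13, M32 - M23 = -4a*b23.
Here tr M = 633047/243049, so a^2 = (1 + tr M)/4 = 219024/243049 and a = ±468/493. Taking a = 468/493: M21 - M12 = 0, M13 - M31 = 290160/243049, M32 - M23 = 0, giving b12 = 0, b13 = 155/493, b23 = 0, i.e. R = 468/493 + 155/493*e1 e3.
Its e1 e3 coefficient is already positive.
Answer: 468/493 + 155/493*e1 e3. Sheet selection: the two-to-one cover makes ±R indistinguishable at the matrix level (trace 633047/243049), so uniqueness comes from the required sign on e1 e3.


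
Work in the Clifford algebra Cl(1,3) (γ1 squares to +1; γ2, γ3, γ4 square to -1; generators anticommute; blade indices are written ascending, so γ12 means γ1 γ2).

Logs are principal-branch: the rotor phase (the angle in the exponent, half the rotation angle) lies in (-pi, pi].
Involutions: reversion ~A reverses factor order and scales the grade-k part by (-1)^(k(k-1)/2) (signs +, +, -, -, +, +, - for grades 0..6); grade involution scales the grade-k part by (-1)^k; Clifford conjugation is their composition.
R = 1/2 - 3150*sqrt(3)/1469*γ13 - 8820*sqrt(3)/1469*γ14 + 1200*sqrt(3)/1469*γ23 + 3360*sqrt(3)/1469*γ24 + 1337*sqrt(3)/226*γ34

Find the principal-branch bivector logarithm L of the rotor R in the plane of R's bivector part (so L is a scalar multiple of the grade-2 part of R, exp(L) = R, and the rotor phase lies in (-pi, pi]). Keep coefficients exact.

The scalar part of R is 1/2, which fixes the principal-branch rotor phase; the unit plane is then the bivector part divided by the sine of that phase, and L is that plane scaled by the phase.
Concretely: cos(phase) = 1/2 gives phase = ±pi/3, and since phase/sin(phase) is even the sign is immaterial: L = (phase/sin(phase)) * <R>_2 = (2*sqrt(3)*pi/9) * <R>_2.
Answer: -2100*pi/1469*γ13 - 5880*pi/1469*γ14 + 800*pi/1469*γ23 + 2240*pi/1469*γ24 + 1337*pi/339*γ34


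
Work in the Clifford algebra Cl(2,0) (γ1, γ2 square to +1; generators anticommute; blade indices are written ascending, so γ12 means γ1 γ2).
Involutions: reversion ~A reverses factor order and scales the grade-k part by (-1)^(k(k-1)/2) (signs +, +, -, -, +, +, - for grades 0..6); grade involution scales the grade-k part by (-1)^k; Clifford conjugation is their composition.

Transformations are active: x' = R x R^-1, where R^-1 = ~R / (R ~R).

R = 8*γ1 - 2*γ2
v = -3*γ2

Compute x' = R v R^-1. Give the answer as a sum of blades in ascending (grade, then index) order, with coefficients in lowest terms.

~R = 8*γ1 - 2*γ2, and R ~R = 68, so R^-1 = ~R / (68).
R v = 6 - 24*γ12
Answer: 24/17*γ1 + 45/17*γ2


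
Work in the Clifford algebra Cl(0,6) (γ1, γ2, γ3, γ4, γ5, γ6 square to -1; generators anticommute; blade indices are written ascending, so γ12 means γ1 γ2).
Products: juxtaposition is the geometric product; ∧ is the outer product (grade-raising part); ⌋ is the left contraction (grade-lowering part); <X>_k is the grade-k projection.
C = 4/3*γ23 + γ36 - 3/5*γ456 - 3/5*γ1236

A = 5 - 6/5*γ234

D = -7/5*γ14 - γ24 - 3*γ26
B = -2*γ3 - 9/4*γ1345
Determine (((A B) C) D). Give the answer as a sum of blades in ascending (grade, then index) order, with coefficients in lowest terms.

step 1: -10*γ3 + 12/5*γ24 + 27/10*γ125 - 45/4*γ1345
step 2: -40/3*γ2 + 10*γ6 - 16/5*γ34 - 6*γ126 - 18/5*γ135 - 27/4*γ136 + 36/25*γ256 - 81/50*γ356 - 15*γ1245 - 81/50*γ1246 + 36/25*γ1346 + 45/4*γ1456 - 12/5*γ2346 + 27/4*γ2456 + 6*γ3456 - 27/10*γ12356
step 3: -18*γ1 - 30*γ2 - 40/3*γ4 - 108/25*γ5 - 40*γ6 - 112/25*γ13 + 243/50*γ14 - 15*γ15 - 81/50*γ16 - 16/5*γ23 + 21*γ25 + 567/250*γ26 - 36/5*γ34 + 48/125*γ36 + 81/4*γ45 + 45/2*γ56 - 81/4*γ123 - 56/3*γ124 - 81/10*γ135 - 20*γ146 + 243/50*γ235 - 8/5*γ246 + 126/25*γ345 + 189/20*γ346 + 36/25*γ456 - 108/25*γ1234 + 24/5*γ1236 - 135/4*γ1245 - 9/5*γ1256 + 42/5*γ1356 - 45*γ1456 + 18*γ2345 + 48/5*γ2346 + 6*γ2356 - 18/5*γ12345 - 27/4*γ12346 + 54/5*γ12356 + 252/125*γ12456 + 54/125*γ13456 - 27/5*γ23456
Answer: -18*γ1 - 30*γ2 - 40/3*γ4 - 108/25*γ5 - 40*γ6 - 112/25*γ13 + 243/50*γ14 - 15*γ15 - 81/50*γ16 - 16/5*γ23 + 21*γ25 + 567/250*γ26 - 36/5*γ34 + 48/125*γ36 + 81/4*γ45 + 45/2*γ56 - 81/4*γ123 - 56/3*γ124 - 81/10*γ135 - 20*γ146 + 243/50*γ235 - 8/5*γ246 + 126/25*γ345 + 189/20*γ346 + 36/25*γ456 - 108/25*γ1234 + 24/5*γ1236 - 135/4*γ1245 - 9/5*γ1256 + 42/5*γ1356 - 45*γ1456 + 18*γ2345 + 48/5*γ2346 + 6*γ2356 - 18/5*γ12345 - 27/4*γ12346 + 54/5*γ12356 + 252/125*γ12456 + 54/125*γ13456 - 27/5*γ23456


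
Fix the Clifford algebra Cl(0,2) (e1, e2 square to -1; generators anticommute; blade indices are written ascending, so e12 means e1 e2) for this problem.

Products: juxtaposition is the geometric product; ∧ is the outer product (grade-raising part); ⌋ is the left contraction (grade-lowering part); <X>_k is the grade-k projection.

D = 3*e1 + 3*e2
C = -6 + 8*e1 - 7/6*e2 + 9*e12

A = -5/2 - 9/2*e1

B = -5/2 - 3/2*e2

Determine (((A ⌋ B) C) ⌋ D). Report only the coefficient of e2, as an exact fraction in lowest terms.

step 1: 25/4 + 15/4*e2
step 2: -265/8 + 335/4*e1 - 715/24*e2 + 105/4*e12
step 3: -1295/8 - 795/8*e1 - 795/8*e2
Answer: -795/8


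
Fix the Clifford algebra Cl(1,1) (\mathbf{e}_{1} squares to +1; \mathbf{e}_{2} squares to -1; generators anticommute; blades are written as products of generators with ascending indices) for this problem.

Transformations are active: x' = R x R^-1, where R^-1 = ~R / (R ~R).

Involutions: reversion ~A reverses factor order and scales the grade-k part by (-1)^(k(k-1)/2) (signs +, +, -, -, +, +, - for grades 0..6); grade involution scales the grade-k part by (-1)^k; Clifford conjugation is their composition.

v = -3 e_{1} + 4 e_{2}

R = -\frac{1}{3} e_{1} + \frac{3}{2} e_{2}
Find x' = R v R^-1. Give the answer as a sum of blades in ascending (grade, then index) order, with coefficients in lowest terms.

~R = -\frac{1}{3} e_{1} + \frac{3}{2} e_{2}, and R ~R = -\frac{77}{36}, so R^-1 = ~R / (-\frac{77}{36}).
R v = -5 + \frac{19}{6} e_{1} e_{2}
Answer: \frac{111}{77} e_{1} + \frac{232}{77} e_{2}


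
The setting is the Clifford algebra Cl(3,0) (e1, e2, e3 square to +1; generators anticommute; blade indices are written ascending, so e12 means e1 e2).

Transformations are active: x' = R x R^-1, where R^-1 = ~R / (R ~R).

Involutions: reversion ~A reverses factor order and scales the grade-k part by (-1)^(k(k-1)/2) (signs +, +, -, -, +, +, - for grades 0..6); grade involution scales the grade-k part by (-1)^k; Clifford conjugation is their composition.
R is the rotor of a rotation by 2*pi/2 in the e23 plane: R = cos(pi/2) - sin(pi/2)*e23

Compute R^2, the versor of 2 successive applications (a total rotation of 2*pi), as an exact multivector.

The rotor phase is half the rotation angle and phases add under composition, so 2 steps in the e23 plane accumulate phase 2*(pi/2) = pi: R^2 = cos(pi) - sin(pi)*e23.
cos(pi) = -1 and sin(pi) = 0, so R^2 = -1. The total rotation 2*pi is 1 full turn, so every vector returns to itself, yet the rotor is -1, on the OTHER sheet of the double cover (an odd number of 2*pi turns).
Answer: -1


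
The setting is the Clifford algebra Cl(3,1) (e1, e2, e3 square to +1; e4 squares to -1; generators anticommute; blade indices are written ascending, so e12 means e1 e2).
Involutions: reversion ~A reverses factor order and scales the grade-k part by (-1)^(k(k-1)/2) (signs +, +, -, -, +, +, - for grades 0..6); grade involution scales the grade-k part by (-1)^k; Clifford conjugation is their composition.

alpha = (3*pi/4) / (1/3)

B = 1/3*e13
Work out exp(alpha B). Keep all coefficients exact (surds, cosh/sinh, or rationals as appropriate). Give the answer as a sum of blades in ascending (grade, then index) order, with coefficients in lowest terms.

B^2 = (1/3)^2*(e13)^2 = 1/9*(-1) = -1/9 (a basis 2-blade squares to minus the product of its generators' squares).
B^2 = -1/9 — the series telescopes trigonometrically here: l = 1/3, alpha*l = 3*pi/4, so exp(alpha B) = cos(3*pi/4) + (sin(3*pi/4)/(1/3))*B = -sqrt(2)/2 + (3*sqrt(2)/2)*B.
Answer: -sqrt(2)/2 + sqrt(2)/2*e13


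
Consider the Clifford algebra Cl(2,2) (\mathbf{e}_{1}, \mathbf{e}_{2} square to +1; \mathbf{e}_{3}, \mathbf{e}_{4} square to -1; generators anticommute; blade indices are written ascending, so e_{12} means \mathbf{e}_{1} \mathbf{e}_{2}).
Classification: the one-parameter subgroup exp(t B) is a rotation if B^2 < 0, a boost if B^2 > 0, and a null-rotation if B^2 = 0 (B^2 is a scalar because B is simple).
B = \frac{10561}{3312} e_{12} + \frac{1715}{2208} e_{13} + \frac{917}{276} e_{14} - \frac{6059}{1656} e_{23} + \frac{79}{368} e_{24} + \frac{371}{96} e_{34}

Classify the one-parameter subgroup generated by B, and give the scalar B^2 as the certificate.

B^2 term by term: the squares give (\frac{10561}{3312})^2*(e_{12})^2 + (\frac{1715}{2208})^2*(e_{13})^2 + (\frac{917}{276})^2*(e_{14})^2 + (-\frac{6059}{1656})^2*(e_{23})^2 + (\frac{79}{368})^2*(e_{24})^2 + (\frac{371}{96})^2*(e_{34})^2 = \frac{111534721}{10969344}*(-1) + \frac{2941225}{4875264}*(+1) + \frac{840889}{76176}*(+1) + \frac{36711481}{2742336}*(+1) + \frac{6241}{135424}*(+1) + \frac{137641}{9216}*(-1) = -\frac{1}{36} (each basis 2-blade squares to minus the product of its generators' squares); cross terms between blades sharing an index anticommute and cancel; the commuting (index-disjoint) pairs give grade-4 terms 2*c*c'*(blade product), which cancel blade by blade — e_{1234}: \frac{3918131}{158976} - \frac{135485}{406272} - \frac{5556103}{228528} = 0 — confirming B is simple. So B^2 = -\frac{1}{36}.
Answer: rotation, certificate B^2 = -\frac{1}{36}. Note: conjugating B changes its blade decomposition but never the scalar B^2 = -\frac{1}{36}, whose sign settles the classification.


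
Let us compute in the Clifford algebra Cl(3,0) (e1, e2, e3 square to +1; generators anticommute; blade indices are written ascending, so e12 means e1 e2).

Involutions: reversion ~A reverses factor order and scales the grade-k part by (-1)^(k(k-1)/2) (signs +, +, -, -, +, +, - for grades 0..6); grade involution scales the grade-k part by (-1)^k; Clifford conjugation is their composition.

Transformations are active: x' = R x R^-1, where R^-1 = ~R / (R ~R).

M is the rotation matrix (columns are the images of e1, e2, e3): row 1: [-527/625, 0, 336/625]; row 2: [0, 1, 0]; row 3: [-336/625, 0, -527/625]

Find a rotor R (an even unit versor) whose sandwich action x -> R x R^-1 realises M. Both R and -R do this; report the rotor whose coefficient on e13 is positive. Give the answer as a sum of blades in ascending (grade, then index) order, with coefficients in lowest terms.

Method: write R = a + b12*e12 + b13*e13 + b23*e23 with a^2 + b12^2 + b13^2 + b23^2 = 1 (so R^-1 = ~R). Expanding the columns R e_j ~R gives tr M = 4a^2 - 1 and, from the antisymmetric part, M21 - M12 = -4a*b12, M13 - M31 = 4a*b13, M32 - M23 = -4a*b23.
Here tr M = -429/625, so a^2 = (1 + tr M)/4 = 49/625 and a = ±7/25. Taking a = 7/25: M21 - M12 = 0, M13 - M31 = 672/625, M32 - M23 = 0, giving b12 = 0, b13 = 24/25, b23 = 0, i.e. R = 7/25 + 24/25*e13.
Its e13 coefficient is already positive.
Answer: 7/25 + 24/25*e13. Note: both R and -R realise this M (trace -429/625); the covering map identifies them, and the e13-coefficient sign is the tie-breaker.


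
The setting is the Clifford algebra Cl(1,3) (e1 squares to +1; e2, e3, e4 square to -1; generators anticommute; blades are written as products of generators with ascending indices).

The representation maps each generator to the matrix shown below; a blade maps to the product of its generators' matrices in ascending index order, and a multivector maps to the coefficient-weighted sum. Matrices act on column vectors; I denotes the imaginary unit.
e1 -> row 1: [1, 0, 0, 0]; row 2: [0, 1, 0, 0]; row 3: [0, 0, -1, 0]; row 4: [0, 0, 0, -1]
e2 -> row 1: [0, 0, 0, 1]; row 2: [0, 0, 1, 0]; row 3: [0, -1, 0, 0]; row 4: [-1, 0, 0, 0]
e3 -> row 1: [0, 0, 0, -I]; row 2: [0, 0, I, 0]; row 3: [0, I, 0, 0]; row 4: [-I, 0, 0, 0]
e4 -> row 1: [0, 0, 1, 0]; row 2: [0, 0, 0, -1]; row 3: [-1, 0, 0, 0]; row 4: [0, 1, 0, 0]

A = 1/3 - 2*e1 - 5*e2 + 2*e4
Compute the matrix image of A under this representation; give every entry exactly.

M = (1/3)*1 + (-2)*rho(e1) + (-5)*rho(e2) + (2)*rho(e4), summed entrywise (1 is the identity matrix):
Answer: row 1: [-5/3, 0, 2, -5]; row 2: [0, -5/3, -5, -2]; row 3: [-2, 5, 7/3, 0]; row 4: [5, 2, 0, 7/3]


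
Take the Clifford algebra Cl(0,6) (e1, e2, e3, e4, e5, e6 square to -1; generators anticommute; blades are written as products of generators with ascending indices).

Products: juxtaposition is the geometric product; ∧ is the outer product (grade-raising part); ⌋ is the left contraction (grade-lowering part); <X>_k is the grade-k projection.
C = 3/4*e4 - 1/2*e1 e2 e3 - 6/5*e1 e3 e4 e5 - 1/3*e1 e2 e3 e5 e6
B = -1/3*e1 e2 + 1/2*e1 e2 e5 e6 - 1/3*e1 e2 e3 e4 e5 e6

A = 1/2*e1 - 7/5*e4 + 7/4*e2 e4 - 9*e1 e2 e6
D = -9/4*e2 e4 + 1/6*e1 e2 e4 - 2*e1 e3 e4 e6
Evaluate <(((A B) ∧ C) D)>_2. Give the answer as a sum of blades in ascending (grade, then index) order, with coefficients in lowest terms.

step 1: 1/6*e2 + 9/2*e5 - 3*e6 - 7/12*e1 e4 + 7/15*e1 e2 e4 - 1/4*e2 e5 e6 - 3*e3 e4 e5 - 7/12*e1 e3 e5 e6 + 7/8*e1 e4 e5 e6 + 7/15*e1 e2 e3 e5 e6 - 7/10*e1 e2 e4 e5 e6 + 1/6*e2 e3 e4 e5 e6
step 2: 1/8*e2 e4 - 27/8*e4 e5 + 9/4*e4 e6 + 9/4*e1 e2 e3 e5 - 3/2*e1 e2 e3 e6 - 3/16*e2 e4 e5 e6 + 1/5*e1 e2 e3 e4 e5 + 253/80*e1 e3 e4 e5 e6 + 7/20*e1 e2 e3 e4 e5 e6
step 3: 9/32 - 1/48*e1 + 253/40*e5 + 9/2*e1 e3 + 3*e2 e4 + 1103/160*e2 e5 - 81/16*e2 e6 - 1/30*e3 e5 - 27/64*e5 e6 - 9/16*e1 e2 e5 + 3/8*e1 e2 e6 - 9/20*e1 e3 e5 + 1/32*e1 e5 e6 - 2/5*e2 e5 e6 + 3/8*e3 e4 e5 - 1/4*e3 e4 e6 + 7/120*e3 e5 e6 - 3/8*e1 e2 e3 e5 - 1/4*e1 e2 e3 e6 - 81/16*e1 e3 e4 e5 + 27/8*e1 e3 e4 e6 + 477/80*e1 e3 e5 e6 + 253/480*e2 e3 e5 e6 + 9/2*e2 e4 e5 e6 + 2277/320*e1 e2 e3 e5 e6
step 4: 9/2*e1 e3 + 3*e2 e4 + 1103/160*e2 e5 - 81/16*e2 e6 - 1/30*e3 e5 - 27/64*e5 e6
Answer: 9/2*e1 e3 + 3*e2 e4 + 1103/160*e2 e5 - 81/16*e2 e6 - 1/30*e3 e5 - 27/64*e5 e6


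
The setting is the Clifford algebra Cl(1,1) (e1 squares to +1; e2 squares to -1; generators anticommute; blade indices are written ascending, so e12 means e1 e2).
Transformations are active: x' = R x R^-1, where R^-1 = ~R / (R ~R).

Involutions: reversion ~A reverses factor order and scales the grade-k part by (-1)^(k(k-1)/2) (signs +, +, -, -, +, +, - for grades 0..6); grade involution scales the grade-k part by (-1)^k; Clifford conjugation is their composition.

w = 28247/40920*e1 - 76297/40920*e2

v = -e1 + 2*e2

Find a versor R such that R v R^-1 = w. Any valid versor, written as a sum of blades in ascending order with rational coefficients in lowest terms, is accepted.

Reasoning: v^2 = w^2 = -3 since conjugation preserves the quadratic form; R = v + w = -12673/40920*e1 + 5543/40920*e2 is then valid when invertible, keeping its own part and reversing (v - w)/2.
Answer: -12673/40920*e1 + 5543/40920*e2


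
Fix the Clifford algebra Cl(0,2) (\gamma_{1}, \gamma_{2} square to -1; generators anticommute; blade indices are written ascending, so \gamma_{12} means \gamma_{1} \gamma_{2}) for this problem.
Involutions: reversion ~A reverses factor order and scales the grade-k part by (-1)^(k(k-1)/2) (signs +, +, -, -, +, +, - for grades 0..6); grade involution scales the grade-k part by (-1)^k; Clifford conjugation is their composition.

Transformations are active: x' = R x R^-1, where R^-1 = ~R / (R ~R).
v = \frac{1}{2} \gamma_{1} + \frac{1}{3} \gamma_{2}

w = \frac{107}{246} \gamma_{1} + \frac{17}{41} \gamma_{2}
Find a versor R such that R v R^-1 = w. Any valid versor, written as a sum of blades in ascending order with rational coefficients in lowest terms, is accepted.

Here q(v) = q(w) = -\frac{13}{36}; the classical choice R = v + w = \frac{115}{123} \gamma_{1} + \frac{92}{123} \gamma_{2} then realises v -> w under the sandwich.
Answer: \frac{115}{123} \gamma_{1} + \frac{92}{123} \gamma_{2}


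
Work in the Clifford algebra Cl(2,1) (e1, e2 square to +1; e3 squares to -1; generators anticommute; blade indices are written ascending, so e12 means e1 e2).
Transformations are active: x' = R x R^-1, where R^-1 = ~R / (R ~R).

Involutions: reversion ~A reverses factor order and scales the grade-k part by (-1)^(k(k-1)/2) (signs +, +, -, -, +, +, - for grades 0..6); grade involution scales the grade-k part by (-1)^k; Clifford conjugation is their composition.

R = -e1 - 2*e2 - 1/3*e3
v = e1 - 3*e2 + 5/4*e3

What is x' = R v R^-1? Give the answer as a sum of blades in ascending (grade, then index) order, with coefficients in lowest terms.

~R = -e1 - 2*e2 - 1/3*e3, and R ~R = 44/9, so R^-1 = ~R / (44/9).
R v = 65/12 + 5*e12 - 11/12*e13 - 7/2*e23
Answer: -283/88*e1 - 63/44*e2 - 175/88*e3


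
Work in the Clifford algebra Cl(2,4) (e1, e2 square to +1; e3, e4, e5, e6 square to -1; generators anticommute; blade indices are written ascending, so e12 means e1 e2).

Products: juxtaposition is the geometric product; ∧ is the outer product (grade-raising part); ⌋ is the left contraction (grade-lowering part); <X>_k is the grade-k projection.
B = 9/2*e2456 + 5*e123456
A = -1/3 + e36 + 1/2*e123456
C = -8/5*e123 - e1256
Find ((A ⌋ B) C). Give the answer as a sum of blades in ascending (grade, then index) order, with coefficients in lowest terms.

step 1: -5/2 - 5*e1245 - 3/2*e2456 - 5/3*e123456
step 2: 3/2*e14 + 5/3*e34 + 5*e46 + 4*e123 - 8*e345 - 8/3*e456 + 5/2*e1256 + 12/5*e13456
Answer: 3/2*e14 + 5/3*e34 + 5*e46 + 4*e123 - 8*e345 - 8/3*e456 + 5/2*e1256 + 12/5*e13456


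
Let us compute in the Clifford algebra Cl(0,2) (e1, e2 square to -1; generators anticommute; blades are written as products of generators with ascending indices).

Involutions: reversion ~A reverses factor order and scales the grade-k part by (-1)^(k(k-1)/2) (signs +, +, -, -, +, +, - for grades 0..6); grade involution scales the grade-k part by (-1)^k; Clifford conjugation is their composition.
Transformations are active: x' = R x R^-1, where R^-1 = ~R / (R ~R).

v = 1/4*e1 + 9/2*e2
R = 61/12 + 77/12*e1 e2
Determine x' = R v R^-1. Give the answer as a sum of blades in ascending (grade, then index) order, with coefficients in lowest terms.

~R = 61/12 - 77/12*e1 e2, and R ~R = 4825/72, so R^-1 = ~R / (4825/72).
R v = -1325/48*e1 + 1175/48*e2
Answer: -1713/386*e1 - 607/772*e2


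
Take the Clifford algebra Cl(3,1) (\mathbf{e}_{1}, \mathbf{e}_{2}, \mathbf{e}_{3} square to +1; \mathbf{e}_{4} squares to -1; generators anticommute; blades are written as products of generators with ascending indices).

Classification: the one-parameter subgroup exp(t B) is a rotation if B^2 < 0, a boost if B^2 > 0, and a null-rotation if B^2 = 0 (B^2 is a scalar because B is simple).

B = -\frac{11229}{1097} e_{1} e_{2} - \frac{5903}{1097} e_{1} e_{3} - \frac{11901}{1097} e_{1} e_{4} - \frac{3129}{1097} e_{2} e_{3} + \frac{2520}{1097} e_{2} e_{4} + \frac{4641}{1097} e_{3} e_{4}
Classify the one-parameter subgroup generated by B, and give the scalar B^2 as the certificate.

B^2 term by term: the squares give (-\frac{11229}{1097})^2*(e_{1} e_{2})^2 + (-\frac{5903}{1097})^2*(e_{1} e_{3})^2 + (-\frac{11901}{1097})^2*(e_{1} e_{4})^2 + (-\frac{3129}{1097})^2*(e_{2} e_{3})^2 + (\frac{2520}{1097})^2*(e_{2} e_{4})^2 + (\frac{4641}{1097})^2*(e_{3} e_{4})^2 = \frac{126090441}{1203409}*(-1) + \frac{34845409}{1203409}*(-1) + \frac{141633801}{1203409}*(+1) + \frac{9790641}{1203409}*(-1) + \frac{6350400}{1203409}*(+1) + \frac{21538881}{1203409}*(+1) = -1 (each basis 2-blade squares to minus the product of its generators' squares); cross terms between blades sharing an index anticommute and cancel; the commuting (index-disjoint) pairs give grade-4 terms 2*c*c'*(blade product), which cancel blade by blade — e_{1} e_{2} e_{3} e_{4}: -\frac{104227578}{1203409} + \frac{29751120}{1203409} + \frac{74476458}{1203409} = 0 — confirming B is simple. So B^2 = -1.
Answer: rotation, certificate B^2 = -1. The class reads off the invariant scalar -1 directly.


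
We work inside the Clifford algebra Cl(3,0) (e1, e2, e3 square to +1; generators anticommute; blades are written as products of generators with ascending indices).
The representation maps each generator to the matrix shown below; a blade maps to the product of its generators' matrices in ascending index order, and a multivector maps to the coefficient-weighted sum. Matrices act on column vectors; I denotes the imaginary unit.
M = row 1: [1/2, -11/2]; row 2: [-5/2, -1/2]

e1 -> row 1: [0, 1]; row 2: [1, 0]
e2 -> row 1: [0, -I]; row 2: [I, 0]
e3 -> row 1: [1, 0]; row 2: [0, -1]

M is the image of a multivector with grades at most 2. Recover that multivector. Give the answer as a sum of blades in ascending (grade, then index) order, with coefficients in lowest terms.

Method: 1, rho(e1), rho(e2), rho(e3) form a trace-orthogonal basis of the 2x2 complex matrices (tr(X Y) = 2 if X = Y, else 0), so M = m0*1 + m1*rho(e1) + m2*rho(e2) + m3*rho(e3) with m0 = tr(M)/2 = 0, m1 = tr(M rho(e1))/2 = -4, m2 = tr(M rho(e2))/2 = -3*I/2, m3 = tr(M rho(e3))/2 = 1/2.
Multiplying table entries, the bivector images are rho(e1 e2) = I*rho(e3), rho(e1 e3) = -I*rho(e2), rho(e2 e3) = I*rho(e1); with real blade coefficients the real parts of m0..m3 are the coefficients of 1, e1, e2, e3 and the imaginary parts give the bivectors (e2 e3: Im m1, e1 e3: -Im m2, e1 e2: Im m3).
Answer: -4*e1 + 1/2*e3 + 3/2*e1 e3
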